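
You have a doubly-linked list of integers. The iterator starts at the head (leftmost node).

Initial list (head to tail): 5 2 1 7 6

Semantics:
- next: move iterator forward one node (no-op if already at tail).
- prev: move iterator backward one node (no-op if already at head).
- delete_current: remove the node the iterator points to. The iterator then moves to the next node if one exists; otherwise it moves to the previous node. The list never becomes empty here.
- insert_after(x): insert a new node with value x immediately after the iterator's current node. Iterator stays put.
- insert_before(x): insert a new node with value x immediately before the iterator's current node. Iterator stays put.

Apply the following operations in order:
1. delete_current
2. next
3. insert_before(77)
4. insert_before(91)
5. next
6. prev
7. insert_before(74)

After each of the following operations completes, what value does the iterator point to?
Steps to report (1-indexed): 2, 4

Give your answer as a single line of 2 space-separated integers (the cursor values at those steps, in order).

Answer: 1 1

Derivation:
After 1 (delete_current): list=[2, 1, 7, 6] cursor@2
After 2 (next): list=[2, 1, 7, 6] cursor@1
After 3 (insert_before(77)): list=[2, 77, 1, 7, 6] cursor@1
After 4 (insert_before(91)): list=[2, 77, 91, 1, 7, 6] cursor@1
After 5 (next): list=[2, 77, 91, 1, 7, 6] cursor@7
After 6 (prev): list=[2, 77, 91, 1, 7, 6] cursor@1
After 7 (insert_before(74)): list=[2, 77, 91, 74, 1, 7, 6] cursor@1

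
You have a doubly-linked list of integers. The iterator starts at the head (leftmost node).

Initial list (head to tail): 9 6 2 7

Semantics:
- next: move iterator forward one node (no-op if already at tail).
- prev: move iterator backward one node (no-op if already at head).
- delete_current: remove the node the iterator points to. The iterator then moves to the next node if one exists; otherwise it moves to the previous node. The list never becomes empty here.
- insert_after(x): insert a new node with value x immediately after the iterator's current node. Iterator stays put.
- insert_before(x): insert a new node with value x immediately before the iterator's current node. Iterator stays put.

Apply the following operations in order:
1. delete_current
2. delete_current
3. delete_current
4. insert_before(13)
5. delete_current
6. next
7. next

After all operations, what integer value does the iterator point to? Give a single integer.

Answer: 13

Derivation:
After 1 (delete_current): list=[6, 2, 7] cursor@6
After 2 (delete_current): list=[2, 7] cursor@2
After 3 (delete_current): list=[7] cursor@7
After 4 (insert_before(13)): list=[13, 7] cursor@7
After 5 (delete_current): list=[13] cursor@13
After 6 (next): list=[13] cursor@13
After 7 (next): list=[13] cursor@13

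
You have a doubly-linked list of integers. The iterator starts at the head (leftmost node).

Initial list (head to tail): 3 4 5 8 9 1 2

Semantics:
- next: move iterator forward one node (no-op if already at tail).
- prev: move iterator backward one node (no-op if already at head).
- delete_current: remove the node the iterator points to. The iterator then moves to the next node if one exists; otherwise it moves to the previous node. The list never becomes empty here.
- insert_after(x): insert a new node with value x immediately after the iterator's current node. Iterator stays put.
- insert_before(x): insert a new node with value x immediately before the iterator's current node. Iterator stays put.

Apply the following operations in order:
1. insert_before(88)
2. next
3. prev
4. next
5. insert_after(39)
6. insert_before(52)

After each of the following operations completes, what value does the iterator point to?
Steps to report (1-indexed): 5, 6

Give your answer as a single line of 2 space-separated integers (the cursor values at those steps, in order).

Answer: 4 4

Derivation:
After 1 (insert_before(88)): list=[88, 3, 4, 5, 8, 9, 1, 2] cursor@3
After 2 (next): list=[88, 3, 4, 5, 8, 9, 1, 2] cursor@4
After 3 (prev): list=[88, 3, 4, 5, 8, 9, 1, 2] cursor@3
After 4 (next): list=[88, 3, 4, 5, 8, 9, 1, 2] cursor@4
After 5 (insert_after(39)): list=[88, 3, 4, 39, 5, 8, 9, 1, 2] cursor@4
After 6 (insert_before(52)): list=[88, 3, 52, 4, 39, 5, 8, 9, 1, 2] cursor@4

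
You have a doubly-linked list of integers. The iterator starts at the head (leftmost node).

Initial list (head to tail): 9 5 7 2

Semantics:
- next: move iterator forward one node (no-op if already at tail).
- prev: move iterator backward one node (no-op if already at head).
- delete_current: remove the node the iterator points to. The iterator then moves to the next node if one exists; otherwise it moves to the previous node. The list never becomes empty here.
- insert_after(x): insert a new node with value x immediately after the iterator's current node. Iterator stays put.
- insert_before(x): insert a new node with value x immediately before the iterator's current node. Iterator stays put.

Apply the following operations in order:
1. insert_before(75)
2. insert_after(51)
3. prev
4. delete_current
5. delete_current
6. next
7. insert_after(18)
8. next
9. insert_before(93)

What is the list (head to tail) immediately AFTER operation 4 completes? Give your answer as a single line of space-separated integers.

Answer: 9 51 5 7 2

Derivation:
After 1 (insert_before(75)): list=[75, 9, 5, 7, 2] cursor@9
After 2 (insert_after(51)): list=[75, 9, 51, 5, 7, 2] cursor@9
After 3 (prev): list=[75, 9, 51, 5, 7, 2] cursor@75
After 4 (delete_current): list=[9, 51, 5, 7, 2] cursor@9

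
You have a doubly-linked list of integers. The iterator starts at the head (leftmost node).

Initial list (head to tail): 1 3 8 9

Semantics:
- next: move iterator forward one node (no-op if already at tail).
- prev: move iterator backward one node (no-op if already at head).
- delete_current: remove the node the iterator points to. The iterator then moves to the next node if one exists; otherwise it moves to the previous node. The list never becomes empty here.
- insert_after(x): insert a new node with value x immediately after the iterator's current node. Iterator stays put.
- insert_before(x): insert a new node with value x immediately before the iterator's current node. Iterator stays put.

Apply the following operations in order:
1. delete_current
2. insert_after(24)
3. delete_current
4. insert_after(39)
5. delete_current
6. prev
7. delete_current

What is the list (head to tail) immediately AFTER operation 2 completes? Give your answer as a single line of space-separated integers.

Answer: 3 24 8 9

Derivation:
After 1 (delete_current): list=[3, 8, 9] cursor@3
After 2 (insert_after(24)): list=[3, 24, 8, 9] cursor@3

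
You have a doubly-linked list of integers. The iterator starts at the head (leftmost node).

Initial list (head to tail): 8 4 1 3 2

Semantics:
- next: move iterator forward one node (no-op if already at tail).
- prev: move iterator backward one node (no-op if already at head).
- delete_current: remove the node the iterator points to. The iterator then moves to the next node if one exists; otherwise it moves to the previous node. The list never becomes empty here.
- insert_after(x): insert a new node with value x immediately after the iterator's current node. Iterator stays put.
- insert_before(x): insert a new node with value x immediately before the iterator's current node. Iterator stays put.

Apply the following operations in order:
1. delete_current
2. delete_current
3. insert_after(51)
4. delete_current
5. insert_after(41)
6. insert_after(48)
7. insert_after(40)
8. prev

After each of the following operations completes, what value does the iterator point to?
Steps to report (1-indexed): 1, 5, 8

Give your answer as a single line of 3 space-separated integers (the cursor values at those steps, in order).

Answer: 4 51 51

Derivation:
After 1 (delete_current): list=[4, 1, 3, 2] cursor@4
After 2 (delete_current): list=[1, 3, 2] cursor@1
After 3 (insert_after(51)): list=[1, 51, 3, 2] cursor@1
After 4 (delete_current): list=[51, 3, 2] cursor@51
After 5 (insert_after(41)): list=[51, 41, 3, 2] cursor@51
After 6 (insert_after(48)): list=[51, 48, 41, 3, 2] cursor@51
After 7 (insert_after(40)): list=[51, 40, 48, 41, 3, 2] cursor@51
After 8 (prev): list=[51, 40, 48, 41, 3, 2] cursor@51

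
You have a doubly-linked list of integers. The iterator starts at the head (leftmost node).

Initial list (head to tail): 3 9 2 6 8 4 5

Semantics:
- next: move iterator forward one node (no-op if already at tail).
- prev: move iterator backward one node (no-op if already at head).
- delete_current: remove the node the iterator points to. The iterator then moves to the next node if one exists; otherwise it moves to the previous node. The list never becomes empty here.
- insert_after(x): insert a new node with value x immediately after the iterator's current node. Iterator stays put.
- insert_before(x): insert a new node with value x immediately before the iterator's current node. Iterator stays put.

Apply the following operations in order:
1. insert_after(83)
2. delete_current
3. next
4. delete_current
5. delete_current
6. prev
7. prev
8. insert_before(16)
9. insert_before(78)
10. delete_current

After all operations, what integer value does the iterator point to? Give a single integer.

After 1 (insert_after(83)): list=[3, 83, 9, 2, 6, 8, 4, 5] cursor@3
After 2 (delete_current): list=[83, 9, 2, 6, 8, 4, 5] cursor@83
After 3 (next): list=[83, 9, 2, 6, 8, 4, 5] cursor@9
After 4 (delete_current): list=[83, 2, 6, 8, 4, 5] cursor@2
After 5 (delete_current): list=[83, 6, 8, 4, 5] cursor@6
After 6 (prev): list=[83, 6, 8, 4, 5] cursor@83
After 7 (prev): list=[83, 6, 8, 4, 5] cursor@83
After 8 (insert_before(16)): list=[16, 83, 6, 8, 4, 5] cursor@83
After 9 (insert_before(78)): list=[16, 78, 83, 6, 8, 4, 5] cursor@83
After 10 (delete_current): list=[16, 78, 6, 8, 4, 5] cursor@6

Answer: 6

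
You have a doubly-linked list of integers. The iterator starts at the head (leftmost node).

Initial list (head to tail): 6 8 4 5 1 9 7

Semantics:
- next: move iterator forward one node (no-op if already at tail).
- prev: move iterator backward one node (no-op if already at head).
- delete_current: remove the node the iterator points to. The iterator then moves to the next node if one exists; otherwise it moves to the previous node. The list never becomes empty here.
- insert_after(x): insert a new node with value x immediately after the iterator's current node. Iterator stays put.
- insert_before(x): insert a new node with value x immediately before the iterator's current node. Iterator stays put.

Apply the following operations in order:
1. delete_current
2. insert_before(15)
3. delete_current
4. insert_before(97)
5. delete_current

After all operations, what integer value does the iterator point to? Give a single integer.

Answer: 5

Derivation:
After 1 (delete_current): list=[8, 4, 5, 1, 9, 7] cursor@8
After 2 (insert_before(15)): list=[15, 8, 4, 5, 1, 9, 7] cursor@8
After 3 (delete_current): list=[15, 4, 5, 1, 9, 7] cursor@4
After 4 (insert_before(97)): list=[15, 97, 4, 5, 1, 9, 7] cursor@4
After 5 (delete_current): list=[15, 97, 5, 1, 9, 7] cursor@5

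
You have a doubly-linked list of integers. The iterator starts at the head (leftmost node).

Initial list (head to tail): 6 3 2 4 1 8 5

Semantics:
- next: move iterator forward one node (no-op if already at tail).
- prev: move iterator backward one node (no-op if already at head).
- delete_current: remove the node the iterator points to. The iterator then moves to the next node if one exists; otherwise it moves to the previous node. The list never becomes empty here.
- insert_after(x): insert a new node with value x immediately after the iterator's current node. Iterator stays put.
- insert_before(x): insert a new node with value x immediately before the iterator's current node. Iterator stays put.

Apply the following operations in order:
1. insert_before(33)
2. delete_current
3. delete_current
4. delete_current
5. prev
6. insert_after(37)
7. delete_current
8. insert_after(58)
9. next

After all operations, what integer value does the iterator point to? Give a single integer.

After 1 (insert_before(33)): list=[33, 6, 3, 2, 4, 1, 8, 5] cursor@6
After 2 (delete_current): list=[33, 3, 2, 4, 1, 8, 5] cursor@3
After 3 (delete_current): list=[33, 2, 4, 1, 8, 5] cursor@2
After 4 (delete_current): list=[33, 4, 1, 8, 5] cursor@4
After 5 (prev): list=[33, 4, 1, 8, 5] cursor@33
After 6 (insert_after(37)): list=[33, 37, 4, 1, 8, 5] cursor@33
After 7 (delete_current): list=[37, 4, 1, 8, 5] cursor@37
After 8 (insert_after(58)): list=[37, 58, 4, 1, 8, 5] cursor@37
After 9 (next): list=[37, 58, 4, 1, 8, 5] cursor@58

Answer: 58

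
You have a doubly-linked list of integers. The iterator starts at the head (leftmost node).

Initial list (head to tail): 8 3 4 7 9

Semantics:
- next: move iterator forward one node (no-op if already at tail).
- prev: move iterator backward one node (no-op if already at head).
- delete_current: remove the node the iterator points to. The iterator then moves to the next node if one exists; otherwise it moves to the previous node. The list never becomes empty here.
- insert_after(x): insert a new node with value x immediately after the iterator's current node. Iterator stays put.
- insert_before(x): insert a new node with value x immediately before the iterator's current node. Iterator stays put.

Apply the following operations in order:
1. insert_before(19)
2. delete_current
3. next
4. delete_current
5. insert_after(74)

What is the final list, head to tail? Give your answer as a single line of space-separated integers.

Answer: 19 3 7 74 9

Derivation:
After 1 (insert_before(19)): list=[19, 8, 3, 4, 7, 9] cursor@8
After 2 (delete_current): list=[19, 3, 4, 7, 9] cursor@3
After 3 (next): list=[19, 3, 4, 7, 9] cursor@4
After 4 (delete_current): list=[19, 3, 7, 9] cursor@7
After 5 (insert_after(74)): list=[19, 3, 7, 74, 9] cursor@7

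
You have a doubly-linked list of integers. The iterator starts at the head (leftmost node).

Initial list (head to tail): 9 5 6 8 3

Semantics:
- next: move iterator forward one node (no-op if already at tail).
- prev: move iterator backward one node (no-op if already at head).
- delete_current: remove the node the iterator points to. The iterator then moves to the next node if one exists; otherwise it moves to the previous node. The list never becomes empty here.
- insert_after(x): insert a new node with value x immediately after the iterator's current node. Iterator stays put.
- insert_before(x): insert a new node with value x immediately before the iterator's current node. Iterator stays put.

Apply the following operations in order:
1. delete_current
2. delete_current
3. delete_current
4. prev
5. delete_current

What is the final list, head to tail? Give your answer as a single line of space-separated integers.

Answer: 3

Derivation:
After 1 (delete_current): list=[5, 6, 8, 3] cursor@5
After 2 (delete_current): list=[6, 8, 3] cursor@6
After 3 (delete_current): list=[8, 3] cursor@8
After 4 (prev): list=[8, 3] cursor@8
After 5 (delete_current): list=[3] cursor@3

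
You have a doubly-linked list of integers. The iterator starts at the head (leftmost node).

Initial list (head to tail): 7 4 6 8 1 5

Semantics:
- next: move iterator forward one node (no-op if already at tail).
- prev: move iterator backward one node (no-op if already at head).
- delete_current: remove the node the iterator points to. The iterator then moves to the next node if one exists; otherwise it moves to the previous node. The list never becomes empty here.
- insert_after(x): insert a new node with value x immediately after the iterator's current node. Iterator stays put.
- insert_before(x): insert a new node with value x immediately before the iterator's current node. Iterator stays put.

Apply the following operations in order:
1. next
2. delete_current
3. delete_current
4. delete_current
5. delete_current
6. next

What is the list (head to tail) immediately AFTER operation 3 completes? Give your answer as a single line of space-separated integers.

Answer: 7 8 1 5

Derivation:
After 1 (next): list=[7, 4, 6, 8, 1, 5] cursor@4
After 2 (delete_current): list=[7, 6, 8, 1, 5] cursor@6
After 3 (delete_current): list=[7, 8, 1, 5] cursor@8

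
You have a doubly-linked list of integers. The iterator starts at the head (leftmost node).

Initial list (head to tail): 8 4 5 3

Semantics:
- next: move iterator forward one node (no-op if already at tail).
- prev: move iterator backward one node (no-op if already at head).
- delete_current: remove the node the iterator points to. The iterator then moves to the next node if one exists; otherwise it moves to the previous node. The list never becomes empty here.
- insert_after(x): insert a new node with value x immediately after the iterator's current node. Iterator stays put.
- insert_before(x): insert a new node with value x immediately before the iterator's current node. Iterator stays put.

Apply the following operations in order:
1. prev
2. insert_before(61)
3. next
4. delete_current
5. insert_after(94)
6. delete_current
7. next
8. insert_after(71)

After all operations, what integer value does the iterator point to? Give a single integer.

Answer: 3

Derivation:
After 1 (prev): list=[8, 4, 5, 3] cursor@8
After 2 (insert_before(61)): list=[61, 8, 4, 5, 3] cursor@8
After 3 (next): list=[61, 8, 4, 5, 3] cursor@4
After 4 (delete_current): list=[61, 8, 5, 3] cursor@5
After 5 (insert_after(94)): list=[61, 8, 5, 94, 3] cursor@5
After 6 (delete_current): list=[61, 8, 94, 3] cursor@94
After 7 (next): list=[61, 8, 94, 3] cursor@3
After 8 (insert_after(71)): list=[61, 8, 94, 3, 71] cursor@3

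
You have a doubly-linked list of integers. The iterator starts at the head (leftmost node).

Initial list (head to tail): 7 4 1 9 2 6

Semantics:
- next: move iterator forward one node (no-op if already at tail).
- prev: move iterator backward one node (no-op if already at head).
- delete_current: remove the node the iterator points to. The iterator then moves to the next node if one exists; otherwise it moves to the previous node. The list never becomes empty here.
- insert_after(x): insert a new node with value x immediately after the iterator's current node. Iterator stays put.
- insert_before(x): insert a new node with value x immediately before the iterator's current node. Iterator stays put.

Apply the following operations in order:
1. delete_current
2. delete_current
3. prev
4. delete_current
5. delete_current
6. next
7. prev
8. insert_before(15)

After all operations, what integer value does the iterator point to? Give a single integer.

Answer: 2

Derivation:
After 1 (delete_current): list=[4, 1, 9, 2, 6] cursor@4
After 2 (delete_current): list=[1, 9, 2, 6] cursor@1
After 3 (prev): list=[1, 9, 2, 6] cursor@1
After 4 (delete_current): list=[9, 2, 6] cursor@9
After 5 (delete_current): list=[2, 6] cursor@2
After 6 (next): list=[2, 6] cursor@6
After 7 (prev): list=[2, 6] cursor@2
After 8 (insert_before(15)): list=[15, 2, 6] cursor@2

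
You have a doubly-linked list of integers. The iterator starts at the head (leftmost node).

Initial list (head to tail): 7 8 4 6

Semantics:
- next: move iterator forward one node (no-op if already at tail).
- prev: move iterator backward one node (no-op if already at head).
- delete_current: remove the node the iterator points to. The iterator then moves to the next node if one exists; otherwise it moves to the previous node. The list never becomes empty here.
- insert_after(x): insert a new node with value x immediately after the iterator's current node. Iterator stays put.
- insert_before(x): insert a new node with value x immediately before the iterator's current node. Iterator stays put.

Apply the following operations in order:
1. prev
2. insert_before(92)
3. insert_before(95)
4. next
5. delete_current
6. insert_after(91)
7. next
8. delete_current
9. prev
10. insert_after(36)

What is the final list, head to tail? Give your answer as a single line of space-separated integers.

After 1 (prev): list=[7, 8, 4, 6] cursor@7
After 2 (insert_before(92)): list=[92, 7, 8, 4, 6] cursor@7
After 3 (insert_before(95)): list=[92, 95, 7, 8, 4, 6] cursor@7
After 4 (next): list=[92, 95, 7, 8, 4, 6] cursor@8
After 5 (delete_current): list=[92, 95, 7, 4, 6] cursor@4
After 6 (insert_after(91)): list=[92, 95, 7, 4, 91, 6] cursor@4
After 7 (next): list=[92, 95, 7, 4, 91, 6] cursor@91
After 8 (delete_current): list=[92, 95, 7, 4, 6] cursor@6
After 9 (prev): list=[92, 95, 7, 4, 6] cursor@4
After 10 (insert_after(36)): list=[92, 95, 7, 4, 36, 6] cursor@4

Answer: 92 95 7 4 36 6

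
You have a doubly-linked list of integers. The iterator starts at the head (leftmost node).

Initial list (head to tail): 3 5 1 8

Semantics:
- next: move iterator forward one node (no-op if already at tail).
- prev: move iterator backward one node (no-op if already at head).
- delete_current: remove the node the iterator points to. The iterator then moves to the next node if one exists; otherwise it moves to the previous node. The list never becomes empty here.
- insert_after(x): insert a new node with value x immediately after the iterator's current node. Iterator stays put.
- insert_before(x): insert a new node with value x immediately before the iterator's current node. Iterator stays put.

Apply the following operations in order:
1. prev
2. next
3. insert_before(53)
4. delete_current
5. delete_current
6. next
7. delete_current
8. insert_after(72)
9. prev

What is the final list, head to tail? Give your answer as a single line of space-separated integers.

Answer: 3 53 72

Derivation:
After 1 (prev): list=[3, 5, 1, 8] cursor@3
After 2 (next): list=[3, 5, 1, 8] cursor@5
After 3 (insert_before(53)): list=[3, 53, 5, 1, 8] cursor@5
After 4 (delete_current): list=[3, 53, 1, 8] cursor@1
After 5 (delete_current): list=[3, 53, 8] cursor@8
After 6 (next): list=[3, 53, 8] cursor@8
After 7 (delete_current): list=[3, 53] cursor@53
After 8 (insert_after(72)): list=[3, 53, 72] cursor@53
After 9 (prev): list=[3, 53, 72] cursor@3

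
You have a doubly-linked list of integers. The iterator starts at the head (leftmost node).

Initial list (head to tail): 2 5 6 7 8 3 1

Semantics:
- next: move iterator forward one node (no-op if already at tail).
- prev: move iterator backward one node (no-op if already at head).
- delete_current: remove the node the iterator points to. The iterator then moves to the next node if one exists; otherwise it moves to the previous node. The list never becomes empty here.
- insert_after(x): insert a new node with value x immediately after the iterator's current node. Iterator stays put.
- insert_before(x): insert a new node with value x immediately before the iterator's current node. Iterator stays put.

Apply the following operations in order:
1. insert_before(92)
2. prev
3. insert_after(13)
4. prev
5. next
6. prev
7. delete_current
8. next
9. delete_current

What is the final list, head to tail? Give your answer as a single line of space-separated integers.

Answer: 13 5 6 7 8 3 1

Derivation:
After 1 (insert_before(92)): list=[92, 2, 5, 6, 7, 8, 3, 1] cursor@2
After 2 (prev): list=[92, 2, 5, 6, 7, 8, 3, 1] cursor@92
After 3 (insert_after(13)): list=[92, 13, 2, 5, 6, 7, 8, 3, 1] cursor@92
After 4 (prev): list=[92, 13, 2, 5, 6, 7, 8, 3, 1] cursor@92
After 5 (next): list=[92, 13, 2, 5, 6, 7, 8, 3, 1] cursor@13
After 6 (prev): list=[92, 13, 2, 5, 6, 7, 8, 3, 1] cursor@92
After 7 (delete_current): list=[13, 2, 5, 6, 7, 8, 3, 1] cursor@13
After 8 (next): list=[13, 2, 5, 6, 7, 8, 3, 1] cursor@2
After 9 (delete_current): list=[13, 5, 6, 7, 8, 3, 1] cursor@5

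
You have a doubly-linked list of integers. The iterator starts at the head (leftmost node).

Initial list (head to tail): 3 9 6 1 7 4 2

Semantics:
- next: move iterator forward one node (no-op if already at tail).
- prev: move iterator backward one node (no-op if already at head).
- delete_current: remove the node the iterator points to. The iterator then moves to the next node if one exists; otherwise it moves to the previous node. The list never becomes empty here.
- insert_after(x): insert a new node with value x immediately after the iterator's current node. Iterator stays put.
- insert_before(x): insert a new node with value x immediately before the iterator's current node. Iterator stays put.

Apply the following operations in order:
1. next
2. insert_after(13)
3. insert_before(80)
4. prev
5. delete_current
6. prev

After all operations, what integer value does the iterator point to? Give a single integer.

After 1 (next): list=[3, 9, 6, 1, 7, 4, 2] cursor@9
After 2 (insert_after(13)): list=[3, 9, 13, 6, 1, 7, 4, 2] cursor@9
After 3 (insert_before(80)): list=[3, 80, 9, 13, 6, 1, 7, 4, 2] cursor@9
After 4 (prev): list=[3, 80, 9, 13, 6, 1, 7, 4, 2] cursor@80
After 5 (delete_current): list=[3, 9, 13, 6, 1, 7, 4, 2] cursor@9
After 6 (prev): list=[3, 9, 13, 6, 1, 7, 4, 2] cursor@3

Answer: 3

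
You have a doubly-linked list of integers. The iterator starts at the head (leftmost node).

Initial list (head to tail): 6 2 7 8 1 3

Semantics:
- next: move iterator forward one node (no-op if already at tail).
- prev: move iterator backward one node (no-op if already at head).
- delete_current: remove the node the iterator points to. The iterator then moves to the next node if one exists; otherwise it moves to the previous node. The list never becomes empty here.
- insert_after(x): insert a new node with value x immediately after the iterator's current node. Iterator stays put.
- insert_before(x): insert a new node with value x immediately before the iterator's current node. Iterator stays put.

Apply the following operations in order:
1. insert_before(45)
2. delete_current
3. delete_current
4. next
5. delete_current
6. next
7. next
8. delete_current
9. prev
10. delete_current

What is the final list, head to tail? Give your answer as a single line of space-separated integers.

After 1 (insert_before(45)): list=[45, 6, 2, 7, 8, 1, 3] cursor@6
After 2 (delete_current): list=[45, 2, 7, 8, 1, 3] cursor@2
After 3 (delete_current): list=[45, 7, 8, 1, 3] cursor@7
After 4 (next): list=[45, 7, 8, 1, 3] cursor@8
After 5 (delete_current): list=[45, 7, 1, 3] cursor@1
After 6 (next): list=[45, 7, 1, 3] cursor@3
After 7 (next): list=[45, 7, 1, 3] cursor@3
After 8 (delete_current): list=[45, 7, 1] cursor@1
After 9 (prev): list=[45, 7, 1] cursor@7
After 10 (delete_current): list=[45, 1] cursor@1

Answer: 45 1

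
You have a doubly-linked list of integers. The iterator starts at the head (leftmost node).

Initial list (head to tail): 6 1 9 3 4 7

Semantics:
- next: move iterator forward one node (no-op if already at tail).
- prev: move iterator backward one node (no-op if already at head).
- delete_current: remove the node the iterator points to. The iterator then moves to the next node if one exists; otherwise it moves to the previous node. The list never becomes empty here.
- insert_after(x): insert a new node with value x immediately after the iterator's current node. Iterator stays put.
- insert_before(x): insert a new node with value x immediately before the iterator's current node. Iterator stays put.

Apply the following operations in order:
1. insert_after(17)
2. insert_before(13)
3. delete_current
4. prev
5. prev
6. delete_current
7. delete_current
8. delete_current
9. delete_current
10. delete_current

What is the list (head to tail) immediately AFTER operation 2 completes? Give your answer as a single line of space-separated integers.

After 1 (insert_after(17)): list=[6, 17, 1, 9, 3, 4, 7] cursor@6
After 2 (insert_before(13)): list=[13, 6, 17, 1, 9, 3, 4, 7] cursor@6

Answer: 13 6 17 1 9 3 4 7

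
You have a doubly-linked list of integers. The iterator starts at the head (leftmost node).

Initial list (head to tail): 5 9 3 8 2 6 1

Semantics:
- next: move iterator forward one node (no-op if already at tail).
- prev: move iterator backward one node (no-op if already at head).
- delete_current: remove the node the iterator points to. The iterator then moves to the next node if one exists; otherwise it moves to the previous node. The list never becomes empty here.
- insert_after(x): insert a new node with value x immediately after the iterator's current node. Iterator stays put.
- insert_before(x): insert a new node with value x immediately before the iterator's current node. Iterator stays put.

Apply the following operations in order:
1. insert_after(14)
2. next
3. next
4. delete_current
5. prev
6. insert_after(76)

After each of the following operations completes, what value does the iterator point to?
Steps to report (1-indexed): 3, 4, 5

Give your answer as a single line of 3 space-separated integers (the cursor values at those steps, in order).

After 1 (insert_after(14)): list=[5, 14, 9, 3, 8, 2, 6, 1] cursor@5
After 2 (next): list=[5, 14, 9, 3, 8, 2, 6, 1] cursor@14
After 3 (next): list=[5, 14, 9, 3, 8, 2, 6, 1] cursor@9
After 4 (delete_current): list=[5, 14, 3, 8, 2, 6, 1] cursor@3
After 5 (prev): list=[5, 14, 3, 8, 2, 6, 1] cursor@14
After 6 (insert_after(76)): list=[5, 14, 76, 3, 8, 2, 6, 1] cursor@14

Answer: 9 3 14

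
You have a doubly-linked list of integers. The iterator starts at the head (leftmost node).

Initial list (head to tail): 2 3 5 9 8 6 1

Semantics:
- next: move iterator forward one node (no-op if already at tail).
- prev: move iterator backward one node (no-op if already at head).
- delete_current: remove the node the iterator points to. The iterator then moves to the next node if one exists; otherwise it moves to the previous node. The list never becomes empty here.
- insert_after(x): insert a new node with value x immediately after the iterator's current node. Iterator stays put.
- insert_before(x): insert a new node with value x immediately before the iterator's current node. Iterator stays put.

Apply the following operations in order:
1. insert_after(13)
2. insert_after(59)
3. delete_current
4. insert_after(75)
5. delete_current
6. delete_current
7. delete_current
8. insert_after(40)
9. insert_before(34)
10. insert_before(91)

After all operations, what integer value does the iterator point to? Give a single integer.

Answer: 3

Derivation:
After 1 (insert_after(13)): list=[2, 13, 3, 5, 9, 8, 6, 1] cursor@2
After 2 (insert_after(59)): list=[2, 59, 13, 3, 5, 9, 8, 6, 1] cursor@2
After 3 (delete_current): list=[59, 13, 3, 5, 9, 8, 6, 1] cursor@59
After 4 (insert_after(75)): list=[59, 75, 13, 3, 5, 9, 8, 6, 1] cursor@59
After 5 (delete_current): list=[75, 13, 3, 5, 9, 8, 6, 1] cursor@75
After 6 (delete_current): list=[13, 3, 5, 9, 8, 6, 1] cursor@13
After 7 (delete_current): list=[3, 5, 9, 8, 6, 1] cursor@3
After 8 (insert_after(40)): list=[3, 40, 5, 9, 8, 6, 1] cursor@3
After 9 (insert_before(34)): list=[34, 3, 40, 5, 9, 8, 6, 1] cursor@3
After 10 (insert_before(91)): list=[34, 91, 3, 40, 5, 9, 8, 6, 1] cursor@3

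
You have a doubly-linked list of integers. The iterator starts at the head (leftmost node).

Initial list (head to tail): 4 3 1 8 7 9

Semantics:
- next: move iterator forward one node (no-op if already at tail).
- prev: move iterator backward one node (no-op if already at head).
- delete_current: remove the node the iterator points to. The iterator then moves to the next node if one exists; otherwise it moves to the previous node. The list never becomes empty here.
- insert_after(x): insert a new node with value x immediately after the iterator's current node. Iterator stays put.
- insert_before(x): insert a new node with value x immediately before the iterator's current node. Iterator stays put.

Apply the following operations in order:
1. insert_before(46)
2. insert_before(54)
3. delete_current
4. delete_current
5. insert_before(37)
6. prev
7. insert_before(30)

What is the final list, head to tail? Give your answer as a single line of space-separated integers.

Answer: 46 54 30 37 1 8 7 9

Derivation:
After 1 (insert_before(46)): list=[46, 4, 3, 1, 8, 7, 9] cursor@4
After 2 (insert_before(54)): list=[46, 54, 4, 3, 1, 8, 7, 9] cursor@4
After 3 (delete_current): list=[46, 54, 3, 1, 8, 7, 9] cursor@3
After 4 (delete_current): list=[46, 54, 1, 8, 7, 9] cursor@1
After 5 (insert_before(37)): list=[46, 54, 37, 1, 8, 7, 9] cursor@1
After 6 (prev): list=[46, 54, 37, 1, 8, 7, 9] cursor@37
After 7 (insert_before(30)): list=[46, 54, 30, 37, 1, 8, 7, 9] cursor@37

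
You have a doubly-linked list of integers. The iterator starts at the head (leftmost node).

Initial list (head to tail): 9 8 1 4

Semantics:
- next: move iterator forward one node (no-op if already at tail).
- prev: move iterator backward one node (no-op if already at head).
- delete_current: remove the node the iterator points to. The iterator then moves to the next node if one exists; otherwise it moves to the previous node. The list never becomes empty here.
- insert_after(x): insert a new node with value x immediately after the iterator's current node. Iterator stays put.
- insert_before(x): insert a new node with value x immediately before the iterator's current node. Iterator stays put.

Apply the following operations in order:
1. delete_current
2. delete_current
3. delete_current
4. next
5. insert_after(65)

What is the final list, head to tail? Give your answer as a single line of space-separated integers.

Answer: 4 65

Derivation:
After 1 (delete_current): list=[8, 1, 4] cursor@8
After 2 (delete_current): list=[1, 4] cursor@1
After 3 (delete_current): list=[4] cursor@4
After 4 (next): list=[4] cursor@4
After 5 (insert_after(65)): list=[4, 65] cursor@4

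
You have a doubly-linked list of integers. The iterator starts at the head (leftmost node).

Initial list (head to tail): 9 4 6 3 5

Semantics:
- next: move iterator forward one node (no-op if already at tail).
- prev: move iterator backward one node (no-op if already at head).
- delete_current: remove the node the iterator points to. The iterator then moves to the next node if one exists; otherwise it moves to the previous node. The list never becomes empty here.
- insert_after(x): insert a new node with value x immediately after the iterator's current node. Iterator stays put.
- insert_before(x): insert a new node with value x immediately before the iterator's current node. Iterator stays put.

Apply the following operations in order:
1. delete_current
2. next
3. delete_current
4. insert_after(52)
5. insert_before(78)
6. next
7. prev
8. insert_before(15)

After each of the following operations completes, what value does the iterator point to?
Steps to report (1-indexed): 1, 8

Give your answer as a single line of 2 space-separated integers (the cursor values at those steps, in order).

After 1 (delete_current): list=[4, 6, 3, 5] cursor@4
After 2 (next): list=[4, 6, 3, 5] cursor@6
After 3 (delete_current): list=[4, 3, 5] cursor@3
After 4 (insert_after(52)): list=[4, 3, 52, 5] cursor@3
After 5 (insert_before(78)): list=[4, 78, 3, 52, 5] cursor@3
After 6 (next): list=[4, 78, 3, 52, 5] cursor@52
After 7 (prev): list=[4, 78, 3, 52, 5] cursor@3
After 8 (insert_before(15)): list=[4, 78, 15, 3, 52, 5] cursor@3

Answer: 4 3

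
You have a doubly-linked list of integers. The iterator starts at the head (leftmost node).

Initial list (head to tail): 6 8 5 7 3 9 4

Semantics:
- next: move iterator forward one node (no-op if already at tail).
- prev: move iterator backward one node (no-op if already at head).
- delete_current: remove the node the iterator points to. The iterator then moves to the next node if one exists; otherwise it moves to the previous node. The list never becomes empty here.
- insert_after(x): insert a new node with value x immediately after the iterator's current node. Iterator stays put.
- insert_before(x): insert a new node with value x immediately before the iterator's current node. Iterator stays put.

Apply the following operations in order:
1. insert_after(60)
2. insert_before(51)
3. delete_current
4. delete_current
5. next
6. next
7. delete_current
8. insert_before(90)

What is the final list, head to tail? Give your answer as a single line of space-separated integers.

After 1 (insert_after(60)): list=[6, 60, 8, 5, 7, 3, 9, 4] cursor@6
After 2 (insert_before(51)): list=[51, 6, 60, 8, 5, 7, 3, 9, 4] cursor@6
After 3 (delete_current): list=[51, 60, 8, 5, 7, 3, 9, 4] cursor@60
After 4 (delete_current): list=[51, 8, 5, 7, 3, 9, 4] cursor@8
After 5 (next): list=[51, 8, 5, 7, 3, 9, 4] cursor@5
After 6 (next): list=[51, 8, 5, 7, 3, 9, 4] cursor@7
After 7 (delete_current): list=[51, 8, 5, 3, 9, 4] cursor@3
After 8 (insert_before(90)): list=[51, 8, 5, 90, 3, 9, 4] cursor@3

Answer: 51 8 5 90 3 9 4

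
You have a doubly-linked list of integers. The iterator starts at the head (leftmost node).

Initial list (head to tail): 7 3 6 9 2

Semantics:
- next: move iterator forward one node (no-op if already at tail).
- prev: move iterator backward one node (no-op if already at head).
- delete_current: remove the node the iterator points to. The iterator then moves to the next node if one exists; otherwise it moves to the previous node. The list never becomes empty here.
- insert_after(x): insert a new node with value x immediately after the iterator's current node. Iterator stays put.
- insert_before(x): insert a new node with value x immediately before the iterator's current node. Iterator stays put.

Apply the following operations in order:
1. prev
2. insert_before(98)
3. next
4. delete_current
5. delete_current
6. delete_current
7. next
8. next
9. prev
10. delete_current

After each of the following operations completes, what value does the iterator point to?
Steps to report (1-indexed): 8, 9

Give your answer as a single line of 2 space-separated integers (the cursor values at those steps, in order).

Answer: 2 7

Derivation:
After 1 (prev): list=[7, 3, 6, 9, 2] cursor@7
After 2 (insert_before(98)): list=[98, 7, 3, 6, 9, 2] cursor@7
After 3 (next): list=[98, 7, 3, 6, 9, 2] cursor@3
After 4 (delete_current): list=[98, 7, 6, 9, 2] cursor@6
After 5 (delete_current): list=[98, 7, 9, 2] cursor@9
After 6 (delete_current): list=[98, 7, 2] cursor@2
After 7 (next): list=[98, 7, 2] cursor@2
After 8 (next): list=[98, 7, 2] cursor@2
After 9 (prev): list=[98, 7, 2] cursor@7
After 10 (delete_current): list=[98, 2] cursor@2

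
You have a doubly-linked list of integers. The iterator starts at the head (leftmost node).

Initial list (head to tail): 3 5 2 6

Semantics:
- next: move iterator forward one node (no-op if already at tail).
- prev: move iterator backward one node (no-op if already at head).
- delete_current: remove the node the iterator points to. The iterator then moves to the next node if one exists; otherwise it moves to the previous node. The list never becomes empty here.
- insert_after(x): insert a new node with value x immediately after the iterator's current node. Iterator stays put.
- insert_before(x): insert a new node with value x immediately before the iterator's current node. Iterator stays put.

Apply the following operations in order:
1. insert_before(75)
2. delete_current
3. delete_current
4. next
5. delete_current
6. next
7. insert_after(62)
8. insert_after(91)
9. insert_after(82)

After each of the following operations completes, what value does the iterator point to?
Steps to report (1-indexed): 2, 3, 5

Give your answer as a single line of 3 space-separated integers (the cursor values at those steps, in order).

Answer: 5 2 2

Derivation:
After 1 (insert_before(75)): list=[75, 3, 5, 2, 6] cursor@3
After 2 (delete_current): list=[75, 5, 2, 6] cursor@5
After 3 (delete_current): list=[75, 2, 6] cursor@2
After 4 (next): list=[75, 2, 6] cursor@6
After 5 (delete_current): list=[75, 2] cursor@2
After 6 (next): list=[75, 2] cursor@2
After 7 (insert_after(62)): list=[75, 2, 62] cursor@2
After 8 (insert_after(91)): list=[75, 2, 91, 62] cursor@2
After 9 (insert_after(82)): list=[75, 2, 82, 91, 62] cursor@2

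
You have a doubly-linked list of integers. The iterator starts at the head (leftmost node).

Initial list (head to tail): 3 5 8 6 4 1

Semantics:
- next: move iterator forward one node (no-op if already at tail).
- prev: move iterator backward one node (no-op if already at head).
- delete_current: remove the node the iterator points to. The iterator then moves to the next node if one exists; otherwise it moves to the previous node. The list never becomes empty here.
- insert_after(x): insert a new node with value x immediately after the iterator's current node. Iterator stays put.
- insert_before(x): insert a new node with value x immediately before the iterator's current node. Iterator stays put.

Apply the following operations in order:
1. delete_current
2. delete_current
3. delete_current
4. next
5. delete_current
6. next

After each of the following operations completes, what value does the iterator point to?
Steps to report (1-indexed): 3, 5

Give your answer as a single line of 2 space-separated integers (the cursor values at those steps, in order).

Answer: 6 1

Derivation:
After 1 (delete_current): list=[5, 8, 6, 4, 1] cursor@5
After 2 (delete_current): list=[8, 6, 4, 1] cursor@8
After 3 (delete_current): list=[6, 4, 1] cursor@6
After 4 (next): list=[6, 4, 1] cursor@4
After 5 (delete_current): list=[6, 1] cursor@1
After 6 (next): list=[6, 1] cursor@1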